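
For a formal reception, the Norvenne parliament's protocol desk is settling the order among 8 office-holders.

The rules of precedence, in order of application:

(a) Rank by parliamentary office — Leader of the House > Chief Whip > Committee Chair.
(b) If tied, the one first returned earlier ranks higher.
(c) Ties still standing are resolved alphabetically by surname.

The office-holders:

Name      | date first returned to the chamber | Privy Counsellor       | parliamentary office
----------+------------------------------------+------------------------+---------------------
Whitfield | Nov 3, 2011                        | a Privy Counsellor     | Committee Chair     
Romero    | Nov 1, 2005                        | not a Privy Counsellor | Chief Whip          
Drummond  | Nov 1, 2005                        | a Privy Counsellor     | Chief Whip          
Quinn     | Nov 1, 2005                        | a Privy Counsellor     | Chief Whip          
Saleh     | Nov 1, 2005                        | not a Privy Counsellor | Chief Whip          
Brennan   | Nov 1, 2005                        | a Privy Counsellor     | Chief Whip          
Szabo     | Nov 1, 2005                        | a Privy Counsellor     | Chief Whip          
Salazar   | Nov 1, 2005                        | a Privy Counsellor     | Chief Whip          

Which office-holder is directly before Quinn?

By parliamentary office: Brennan, Drummond, Quinn, Romero, Salazar, Saleh and Szabo (Chief Whip); then Whitfield (Committee Chair).
Brennan, Drummond, Quinn, Romero, Salazar, Saleh and Szabo all have date first returned to the chamber Nov 1, 2005, so the next rule applies.
Among Brennan, Drummond, Quinn, Romero, Salazar, Saleh and Szabo, alphabetically by surname: Brennan before Drummond before Quinn before Romero before Salazar before Saleh before Szabo.
Order: Brennan, Drummond, Quinn, Romero, Salazar, Saleh, Szabo, Whitfield.

Drummond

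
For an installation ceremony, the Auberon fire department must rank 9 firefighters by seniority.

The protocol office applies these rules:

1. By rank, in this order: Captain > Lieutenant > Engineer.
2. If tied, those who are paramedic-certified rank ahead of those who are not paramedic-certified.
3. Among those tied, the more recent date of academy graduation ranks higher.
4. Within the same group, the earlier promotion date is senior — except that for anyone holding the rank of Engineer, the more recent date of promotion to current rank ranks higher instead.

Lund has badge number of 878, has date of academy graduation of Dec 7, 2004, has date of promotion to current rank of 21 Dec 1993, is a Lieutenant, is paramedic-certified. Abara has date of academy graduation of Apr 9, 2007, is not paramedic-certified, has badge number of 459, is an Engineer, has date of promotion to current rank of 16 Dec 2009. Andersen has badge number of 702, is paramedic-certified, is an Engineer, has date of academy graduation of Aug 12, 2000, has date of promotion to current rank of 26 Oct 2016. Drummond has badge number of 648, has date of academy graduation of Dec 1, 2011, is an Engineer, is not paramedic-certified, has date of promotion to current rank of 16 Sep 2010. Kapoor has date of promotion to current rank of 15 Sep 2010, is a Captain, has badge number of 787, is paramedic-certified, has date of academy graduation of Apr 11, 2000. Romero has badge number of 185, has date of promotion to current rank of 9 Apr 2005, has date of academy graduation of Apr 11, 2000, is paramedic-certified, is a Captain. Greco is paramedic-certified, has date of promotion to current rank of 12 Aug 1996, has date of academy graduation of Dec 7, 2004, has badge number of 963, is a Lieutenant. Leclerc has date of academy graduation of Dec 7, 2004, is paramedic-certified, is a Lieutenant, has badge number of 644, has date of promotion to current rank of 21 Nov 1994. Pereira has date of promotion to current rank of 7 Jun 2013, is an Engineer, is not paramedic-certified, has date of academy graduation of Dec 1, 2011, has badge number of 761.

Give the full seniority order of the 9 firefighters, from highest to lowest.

By rank: Romero and Kapoor (Captain); then Lund, Leclerc and Greco (Lieutenant); then Andersen, Pereira, Drummond and Abara (Engineer).
Romero and Kapoor are each paramedic-certified, so the next rule applies.
Romero and Kapoor both have date of academy graduation Apr 11, 2000, so the next rule applies.
Among Romero and Kapoor, by date of promotion to current rank (earlier first): Romero (9 Apr 2005) before Kapoor (15 Sep 2010).
Lund, Leclerc and Greco are each paramedic-certified, so the next rule applies.
Lund, Leclerc and Greco all have date of academy graduation Dec 7, 2004, so the next rule applies.
Among Lund, Leclerc and Greco, by date of promotion to current rank (earlier first): Lund (21 Dec 1993) before Leclerc (21 Nov 1994) before Greco (12 Aug 1996).
Among Andersen, Pereira, Drummond and Abara, paramedic-certified before not paramedic-certified: Andersen (paramedic-certified) before Pereira, Drummond and Abara (not paramedic-certified).
Among Pereira, Drummond and Abara, by date of academy graduation (later first): Pereira and Drummond (Dec 1, 2011) before Abara (Apr 9, 2007).
Among Pereira and Drummond, by date of promotion to current rank (later first) (reversed rule for this group): Pereira (7 Jun 2013) before Drummond (16 Sep 2010).
Full order: Romero, Kapoor, Lund, Leclerc, Greco, Andersen, Pereira, Drummond, Abara.

Romero, Kapoor, Lund, Leclerc, Greco, Andersen, Pereira, Drummond, Abara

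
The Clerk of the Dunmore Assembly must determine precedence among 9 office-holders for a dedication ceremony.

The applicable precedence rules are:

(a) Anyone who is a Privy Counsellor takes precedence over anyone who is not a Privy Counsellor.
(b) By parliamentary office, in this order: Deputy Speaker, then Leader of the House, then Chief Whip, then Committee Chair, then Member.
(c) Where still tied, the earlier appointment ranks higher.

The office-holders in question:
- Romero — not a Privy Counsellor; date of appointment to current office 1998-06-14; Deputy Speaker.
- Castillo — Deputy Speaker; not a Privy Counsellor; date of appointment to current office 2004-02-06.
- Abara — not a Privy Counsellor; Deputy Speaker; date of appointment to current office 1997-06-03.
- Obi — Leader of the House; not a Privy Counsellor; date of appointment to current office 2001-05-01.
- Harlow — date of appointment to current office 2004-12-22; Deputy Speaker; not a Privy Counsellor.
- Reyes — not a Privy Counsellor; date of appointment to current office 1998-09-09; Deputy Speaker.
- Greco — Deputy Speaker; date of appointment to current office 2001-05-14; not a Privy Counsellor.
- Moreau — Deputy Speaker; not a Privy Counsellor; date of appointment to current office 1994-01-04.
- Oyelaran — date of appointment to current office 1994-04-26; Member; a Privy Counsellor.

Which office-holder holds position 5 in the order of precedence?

Reyes

By the first rule: Oyelaran (a Privy Counsellor); then Moreau, Abara, Romero, Reyes, Greco, Castillo, Harlow and Obi (each not a Privy Counsellor).
Among Moreau, Abara, Romero, Reyes, Greco, Castillo, Harlow and Obi, by parliamentary office: Moreau, Abara, Romero, Reyes, Greco, Castillo and Harlow (Deputy Speaker) before Obi (Leader of the House).
Among Moreau, Abara, Romero, Reyes, Greco, Castillo and Harlow, by date of appointment to current office (earlier first): Moreau (1994-01-04) before Abara (1997-06-03) before Romero (1998-06-14) before Reyes (1998-09-09) before Greco (2001-05-14) before Castillo (2004-02-06) before Harlow (2004-12-22).
Order: Oyelaran, Moreau, Abara, Romero, Reyes, Greco, Castillo, Harlow, Obi.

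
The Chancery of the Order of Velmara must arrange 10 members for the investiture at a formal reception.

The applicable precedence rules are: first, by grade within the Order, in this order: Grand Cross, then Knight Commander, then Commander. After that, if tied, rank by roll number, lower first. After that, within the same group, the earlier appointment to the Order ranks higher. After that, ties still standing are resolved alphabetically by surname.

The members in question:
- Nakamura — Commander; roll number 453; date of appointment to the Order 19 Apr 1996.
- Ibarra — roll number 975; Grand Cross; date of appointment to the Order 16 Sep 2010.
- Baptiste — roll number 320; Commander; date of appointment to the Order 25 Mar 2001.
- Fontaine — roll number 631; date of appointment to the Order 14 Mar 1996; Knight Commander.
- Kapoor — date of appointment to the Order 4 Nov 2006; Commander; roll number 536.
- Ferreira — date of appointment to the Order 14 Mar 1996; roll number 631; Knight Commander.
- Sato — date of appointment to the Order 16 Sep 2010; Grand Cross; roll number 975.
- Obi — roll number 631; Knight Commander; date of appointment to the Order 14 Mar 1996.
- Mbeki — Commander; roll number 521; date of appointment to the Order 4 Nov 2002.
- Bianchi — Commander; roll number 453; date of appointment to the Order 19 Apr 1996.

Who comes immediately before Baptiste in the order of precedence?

By grade within the Order: Ibarra and Sato (Grand Cross); then Ferreira, Fontaine and Obi (Knight Commander); then Baptiste, Bianchi, Nakamura, Mbeki and Kapoor (Commander).
Ibarra and Sato both have roll number 975, so the next rule applies.
Ibarra and Sato both have date of appointment to the Order 16 Sep 2010, so the next rule applies.
Among Ibarra and Sato, alphabetically by surname: Ibarra before Sato.
Ferreira, Fontaine and Obi all have roll number 631, so the next rule applies.
Ferreira, Fontaine and Obi all have date of appointment to the Order 14 Mar 1996, so the next rule applies.
Among Ferreira, Fontaine and Obi, alphabetically by surname: Ferreira before Fontaine before Obi.
Among Baptiste, Bianchi, Nakamura, Mbeki and Kapoor, by roll number (lower first): Baptiste (320) before Bianchi and Nakamura (453) before Mbeki (521) before Kapoor (536).
Bianchi and Nakamura both have date of appointment to the Order 19 Apr 1996, so the next rule applies.
Among Bianchi and Nakamura, alphabetically by surname: Bianchi before Nakamura.
Order: Ibarra, Sato, Ferreira, Fontaine, Obi, Baptiste, Bianchi, Nakamura, Mbeki, Kapoor.

Obi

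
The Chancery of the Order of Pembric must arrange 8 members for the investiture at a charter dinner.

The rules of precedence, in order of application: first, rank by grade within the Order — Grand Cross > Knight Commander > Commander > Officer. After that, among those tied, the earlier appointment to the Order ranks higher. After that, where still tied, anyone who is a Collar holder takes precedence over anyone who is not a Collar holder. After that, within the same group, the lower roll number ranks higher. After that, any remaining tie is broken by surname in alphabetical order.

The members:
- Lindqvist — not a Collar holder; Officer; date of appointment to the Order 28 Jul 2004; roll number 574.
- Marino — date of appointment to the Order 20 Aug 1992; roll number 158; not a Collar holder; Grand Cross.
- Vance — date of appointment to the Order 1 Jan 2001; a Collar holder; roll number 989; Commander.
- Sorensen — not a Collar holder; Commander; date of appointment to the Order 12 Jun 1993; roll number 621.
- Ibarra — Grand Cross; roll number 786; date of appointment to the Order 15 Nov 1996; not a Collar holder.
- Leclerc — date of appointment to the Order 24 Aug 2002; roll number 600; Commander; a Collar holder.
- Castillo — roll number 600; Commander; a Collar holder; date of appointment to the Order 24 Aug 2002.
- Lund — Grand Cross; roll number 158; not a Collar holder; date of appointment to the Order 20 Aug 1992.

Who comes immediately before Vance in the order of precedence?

Sorensen

By grade within the Order: Lund, Marino and Ibarra (Grand Cross); then Sorensen, Vance, Castillo and Leclerc (Commander); then Lindqvist (Officer).
Among Lund, Marino and Ibarra, by date of appointment to the Order (earlier first): Lund and Marino (20 Aug 1992) before Ibarra (15 Nov 1996).
Lund and Marino are each not a Collar holder, so the next rule applies.
Lund and Marino both have roll number 158, so the next rule applies.
Among Lund and Marino, alphabetically by surname: Lund before Marino.
Among Sorensen, Vance, Castillo and Leclerc, by date of appointment to the Order (earlier first): Sorensen (12 Jun 1993) before Vance (1 Jan 2001) before Castillo and Leclerc (24 Aug 2002).
Castillo and Leclerc are each a Collar holder, so the next rule applies.
Castillo and Leclerc both have roll number 600, so the next rule applies.
Among Castillo and Leclerc, alphabetically by surname: Castillo before Leclerc.
Order: Lund, Marino, Ibarra, Sorensen, Vance, Castillo, Leclerc, Lindqvist.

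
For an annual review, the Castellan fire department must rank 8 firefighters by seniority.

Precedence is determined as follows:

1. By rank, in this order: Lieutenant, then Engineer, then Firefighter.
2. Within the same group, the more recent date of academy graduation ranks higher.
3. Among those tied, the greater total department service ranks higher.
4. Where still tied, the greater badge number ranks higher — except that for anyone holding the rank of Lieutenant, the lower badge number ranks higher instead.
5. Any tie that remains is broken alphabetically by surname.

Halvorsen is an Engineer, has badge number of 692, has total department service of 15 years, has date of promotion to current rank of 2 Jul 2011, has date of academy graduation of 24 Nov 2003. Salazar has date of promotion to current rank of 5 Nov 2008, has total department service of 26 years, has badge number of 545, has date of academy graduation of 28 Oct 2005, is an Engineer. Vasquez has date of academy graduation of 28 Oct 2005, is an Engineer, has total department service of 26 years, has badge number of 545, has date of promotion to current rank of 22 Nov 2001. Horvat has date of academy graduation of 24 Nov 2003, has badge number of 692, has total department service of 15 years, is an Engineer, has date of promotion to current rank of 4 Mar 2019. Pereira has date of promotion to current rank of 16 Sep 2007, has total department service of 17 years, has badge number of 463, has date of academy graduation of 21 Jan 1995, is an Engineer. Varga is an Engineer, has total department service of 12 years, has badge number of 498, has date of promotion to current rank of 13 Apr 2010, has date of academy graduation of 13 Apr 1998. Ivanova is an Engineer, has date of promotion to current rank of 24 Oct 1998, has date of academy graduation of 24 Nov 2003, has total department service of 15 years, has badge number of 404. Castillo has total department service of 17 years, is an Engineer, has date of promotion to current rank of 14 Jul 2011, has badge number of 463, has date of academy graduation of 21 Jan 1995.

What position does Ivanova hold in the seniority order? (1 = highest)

5

By rank: Salazar, Vasquez, Halvorsen, Horvat, Ivanova, Varga, Castillo and Pereira (Engineer).
Among Salazar, Vasquez, Halvorsen, Horvat, Ivanova, Varga, Castillo and Pereira, by date of academy graduation (later first): Salazar and Vasquez (28 Oct 2005) before Halvorsen, Horvat and Ivanova (24 Nov 2003) before Varga (13 Apr 1998) before Castillo and Pereira (21 Jan 1995).
Salazar and Vasquez both have total department service 26 years, so the next rule applies.
Salazar and Vasquez both have badge number 545, so the next rule applies.
Among Salazar and Vasquez, alphabetically by surname: Salazar before Vasquez.
Halvorsen, Horvat and Ivanova all have total department service 15 years, so the next rule applies.
Among Halvorsen, Horvat and Ivanova, by badge number (higher first): Halvorsen and Horvat (692) before Ivanova (404).
Among Halvorsen and Horvat, alphabetically by surname: Halvorsen before Horvat.
Castillo and Pereira both have total department service 17 years, so the next rule applies.
Castillo and Pereira both have badge number 463, so the next rule applies.
Among Castillo and Pereira, alphabetically by surname: Castillo before Pereira.
Order: Salazar, Vasquez, Halvorsen, Horvat, Ivanova, Varga, Castillo, Pereira. So position 5.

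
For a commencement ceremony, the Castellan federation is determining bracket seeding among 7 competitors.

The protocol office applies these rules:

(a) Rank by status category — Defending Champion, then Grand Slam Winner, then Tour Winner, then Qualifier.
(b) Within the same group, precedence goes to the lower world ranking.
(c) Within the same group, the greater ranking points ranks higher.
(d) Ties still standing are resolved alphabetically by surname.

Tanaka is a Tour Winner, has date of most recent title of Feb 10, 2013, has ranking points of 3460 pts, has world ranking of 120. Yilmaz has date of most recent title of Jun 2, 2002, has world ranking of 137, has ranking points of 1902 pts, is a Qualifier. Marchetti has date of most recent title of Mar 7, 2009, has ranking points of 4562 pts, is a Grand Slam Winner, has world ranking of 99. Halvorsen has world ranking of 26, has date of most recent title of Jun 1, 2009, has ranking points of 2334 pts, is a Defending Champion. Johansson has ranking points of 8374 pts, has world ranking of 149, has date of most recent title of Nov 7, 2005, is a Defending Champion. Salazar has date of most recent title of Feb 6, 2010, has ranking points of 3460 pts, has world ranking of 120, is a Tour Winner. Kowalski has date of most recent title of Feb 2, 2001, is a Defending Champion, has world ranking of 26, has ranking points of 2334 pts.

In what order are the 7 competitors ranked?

Halvorsen, Kowalski, Johansson, Marchetti, Salazar, Tanaka, Yilmaz

By status category: Halvorsen, Kowalski and Johansson (Defending Champion); then Marchetti (Grand Slam Winner); then Salazar and Tanaka (Tour Winner); then Yilmaz (Qualifier).
Among Halvorsen, Kowalski and Johansson, by world ranking (lower first): Halvorsen and Kowalski (26) before Johansson (149).
Halvorsen and Kowalski both have ranking points 2334 pts, so the next rule applies.
Among Halvorsen and Kowalski, alphabetically by surname: Halvorsen before Kowalski.
Salazar and Tanaka both have world ranking 120, so the next rule applies.
Salazar and Tanaka both have ranking points 3460 pts, so the next rule applies.
Among Salazar and Tanaka, alphabetically by surname: Salazar before Tanaka.
Full order: Halvorsen, Kowalski, Johansson, Marchetti, Salazar, Tanaka, Yilmaz.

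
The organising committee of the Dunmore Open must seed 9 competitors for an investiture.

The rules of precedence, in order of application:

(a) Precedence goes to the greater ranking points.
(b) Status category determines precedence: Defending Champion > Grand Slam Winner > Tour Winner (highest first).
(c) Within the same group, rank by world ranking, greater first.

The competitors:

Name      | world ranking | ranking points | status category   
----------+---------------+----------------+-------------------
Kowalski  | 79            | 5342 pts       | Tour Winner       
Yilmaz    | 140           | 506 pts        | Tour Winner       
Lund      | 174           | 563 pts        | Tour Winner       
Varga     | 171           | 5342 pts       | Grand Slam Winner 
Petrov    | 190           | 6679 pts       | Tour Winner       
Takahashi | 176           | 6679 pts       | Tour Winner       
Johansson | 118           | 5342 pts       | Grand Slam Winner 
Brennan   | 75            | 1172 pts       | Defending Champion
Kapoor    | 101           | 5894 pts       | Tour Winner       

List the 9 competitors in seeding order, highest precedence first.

Petrov, Takahashi, Kapoor, Varga, Johansson, Kowalski, Brennan, Lund, Yilmaz

By ranking points (higher first): Petrov and Takahashi (both 6679 pts); then Kapoor (5894 pts); then Varga, Johansson and Kowalski (each 5342 pts); then Brennan (1172 pts); then Lund (563 pts); then Yilmaz (506 pts).
Petrov and Takahashi are each Tour Winner, so the next rule applies.
Among Petrov and Takahashi, by world ranking (higher first): Petrov (190) before Takahashi (176).
Among Varga, Johansson and Kowalski, by status category: Varga and Johansson (Grand Slam Winner) before Kowalski (Tour Winner).
Among Varga and Johansson, by world ranking (higher first): Varga (171) before Johansson (118).
Full order: Petrov, Takahashi, Kapoor, Varga, Johansson, Kowalski, Brennan, Lund, Yilmaz.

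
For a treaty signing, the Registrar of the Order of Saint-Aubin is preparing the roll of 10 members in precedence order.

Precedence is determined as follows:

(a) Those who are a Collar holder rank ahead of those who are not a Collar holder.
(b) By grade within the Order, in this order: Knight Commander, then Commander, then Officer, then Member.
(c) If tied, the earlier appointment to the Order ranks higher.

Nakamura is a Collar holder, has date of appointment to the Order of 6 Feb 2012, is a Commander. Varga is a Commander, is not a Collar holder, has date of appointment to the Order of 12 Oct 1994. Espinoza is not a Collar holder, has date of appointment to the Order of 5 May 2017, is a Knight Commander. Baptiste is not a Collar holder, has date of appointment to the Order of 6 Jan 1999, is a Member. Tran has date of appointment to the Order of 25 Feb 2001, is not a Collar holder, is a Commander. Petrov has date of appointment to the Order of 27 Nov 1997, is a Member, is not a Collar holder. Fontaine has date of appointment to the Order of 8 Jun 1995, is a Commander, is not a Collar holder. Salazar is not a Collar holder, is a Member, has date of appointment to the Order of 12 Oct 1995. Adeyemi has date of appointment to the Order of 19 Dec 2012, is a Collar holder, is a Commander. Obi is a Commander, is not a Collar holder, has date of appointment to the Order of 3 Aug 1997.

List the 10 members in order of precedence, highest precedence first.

Nakamura, Adeyemi, Espinoza, Varga, Fontaine, Obi, Tran, Salazar, Petrov, Baptiste

By the first rule: Nakamura and Adeyemi (both a Collar holder); then Espinoza, Varga, Fontaine, Obi, Tran, Salazar, Petrov and Baptiste (each not a Collar holder).
Nakamura and Adeyemi are each Commander, so the next rule applies.
Among Nakamura and Adeyemi, by date of appointment to the Order (earlier first): Nakamura (6 Feb 2012) before Adeyemi (19 Dec 2012).
Among Espinoza, Varga, Fontaine, Obi, Tran, Salazar, Petrov and Baptiste, by grade within the Order: Espinoza (Knight Commander) before Varga, Fontaine, Obi and Tran (Commander) before Salazar, Petrov and Baptiste (Member).
Among Varga, Fontaine, Obi and Tran, by date of appointment to the Order (earlier first): Varga (12 Oct 1994) before Fontaine (8 Jun 1995) before Obi (3 Aug 1997) before Tran (25 Feb 2001).
Among Salazar, Petrov and Baptiste, by date of appointment to the Order (earlier first): Salazar (12 Oct 1995) before Petrov (27 Nov 1997) before Baptiste (6 Jan 1999).
Full order: Nakamura, Adeyemi, Espinoza, Varga, Fontaine, Obi, Tran, Salazar, Petrov, Baptiste.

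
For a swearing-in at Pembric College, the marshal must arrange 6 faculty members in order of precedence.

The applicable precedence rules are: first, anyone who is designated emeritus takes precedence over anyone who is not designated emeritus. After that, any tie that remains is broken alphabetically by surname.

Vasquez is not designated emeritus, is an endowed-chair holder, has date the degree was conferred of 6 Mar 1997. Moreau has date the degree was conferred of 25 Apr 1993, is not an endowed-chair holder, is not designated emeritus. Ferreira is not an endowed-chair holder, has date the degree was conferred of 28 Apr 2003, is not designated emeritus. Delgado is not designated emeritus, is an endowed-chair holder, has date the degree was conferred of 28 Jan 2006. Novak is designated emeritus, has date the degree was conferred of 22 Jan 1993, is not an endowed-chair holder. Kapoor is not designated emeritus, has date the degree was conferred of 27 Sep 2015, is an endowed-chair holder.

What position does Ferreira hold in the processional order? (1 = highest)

By the first rule: Novak (designated emeritus); then Delgado, Ferreira, Kapoor, Moreau and Vasquez (each not designated emeritus).
Among Delgado, Ferreira, Kapoor, Moreau and Vasquez, alphabetically by surname: Delgado before Ferreira before Kapoor before Moreau before Vasquez.
Order: Novak, Delgado, Ferreira, Kapoor, Moreau, Vasquez. So position 3.

3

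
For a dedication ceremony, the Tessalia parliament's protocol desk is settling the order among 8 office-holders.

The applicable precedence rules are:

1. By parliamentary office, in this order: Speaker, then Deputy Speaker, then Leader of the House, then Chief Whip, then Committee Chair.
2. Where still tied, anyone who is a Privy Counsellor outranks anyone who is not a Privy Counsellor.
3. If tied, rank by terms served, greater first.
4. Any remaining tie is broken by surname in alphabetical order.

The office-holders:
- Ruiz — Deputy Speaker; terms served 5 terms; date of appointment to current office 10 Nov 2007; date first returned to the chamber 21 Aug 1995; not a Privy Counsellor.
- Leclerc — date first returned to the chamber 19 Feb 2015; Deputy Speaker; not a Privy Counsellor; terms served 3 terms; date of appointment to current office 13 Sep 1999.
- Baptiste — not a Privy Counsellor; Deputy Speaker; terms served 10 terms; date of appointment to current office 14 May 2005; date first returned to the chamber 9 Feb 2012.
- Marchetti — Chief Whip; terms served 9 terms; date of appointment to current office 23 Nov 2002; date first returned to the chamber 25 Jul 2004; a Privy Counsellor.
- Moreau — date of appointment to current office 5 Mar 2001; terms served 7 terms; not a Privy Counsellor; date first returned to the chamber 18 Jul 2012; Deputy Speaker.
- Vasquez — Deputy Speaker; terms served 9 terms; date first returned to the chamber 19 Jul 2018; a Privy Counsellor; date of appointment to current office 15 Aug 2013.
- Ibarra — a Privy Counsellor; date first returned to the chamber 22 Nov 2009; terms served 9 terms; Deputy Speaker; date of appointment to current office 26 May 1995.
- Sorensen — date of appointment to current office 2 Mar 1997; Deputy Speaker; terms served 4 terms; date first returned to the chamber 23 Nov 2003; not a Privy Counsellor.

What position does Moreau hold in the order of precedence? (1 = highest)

4

By parliamentary office: Ibarra, Vasquez, Baptiste, Moreau, Ruiz, Sorensen and Leclerc (Deputy Speaker); then Marchetti (Chief Whip).
Among Ibarra, Vasquez, Baptiste, Moreau, Ruiz, Sorensen and Leclerc, a Privy Counsellor before not a Privy Counsellor: Ibarra and Vasquez (a Privy Counsellor) before Baptiste, Moreau, Ruiz, Sorensen and Leclerc (not a Privy Counsellor).
Ibarra and Vasquez both have terms served 9 terms, so the next rule applies.
Among Ibarra and Vasquez, alphabetically by surname: Ibarra before Vasquez.
Among Baptiste, Moreau, Ruiz, Sorensen and Leclerc, by terms served (higher first): Baptiste (10 terms) before Moreau (7 terms) before Ruiz (5 terms) before Sorensen (4 terms) before Leclerc (3 terms).
Order: Ibarra, Vasquez, Baptiste, Moreau, Ruiz, Sorensen, Leclerc, Marchetti. So position 4.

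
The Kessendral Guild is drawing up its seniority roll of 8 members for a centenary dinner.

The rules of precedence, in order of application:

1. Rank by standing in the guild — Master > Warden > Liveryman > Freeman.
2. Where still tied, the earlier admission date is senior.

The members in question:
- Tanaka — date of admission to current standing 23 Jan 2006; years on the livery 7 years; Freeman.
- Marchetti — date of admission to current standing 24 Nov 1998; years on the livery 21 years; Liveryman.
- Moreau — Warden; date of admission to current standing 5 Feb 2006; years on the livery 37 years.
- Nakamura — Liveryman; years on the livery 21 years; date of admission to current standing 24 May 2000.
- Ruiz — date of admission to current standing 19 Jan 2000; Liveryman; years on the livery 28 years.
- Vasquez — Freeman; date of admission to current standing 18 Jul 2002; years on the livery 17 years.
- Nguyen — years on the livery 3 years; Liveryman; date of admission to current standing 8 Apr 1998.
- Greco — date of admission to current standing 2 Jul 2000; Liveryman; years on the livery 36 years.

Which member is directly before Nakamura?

Ruiz

By standing in the guild: Moreau (Warden); then Nguyen, Marchetti, Ruiz, Nakamura and Greco (Liveryman); then Vasquez and Tanaka (Freeman).
Among Nguyen, Marchetti, Ruiz, Nakamura and Greco, by date of admission to current standing (earlier first): Nguyen (8 Apr 1998) before Marchetti (24 Nov 1998) before Ruiz (19 Jan 2000) before Nakamura (24 May 2000) before Greco (2 Jul 2000).
Among Vasquez and Tanaka, by date of admission to current standing (earlier first): Vasquez (18 Jul 2002) before Tanaka (23 Jan 2006).
Order: Moreau, Nguyen, Marchetti, Ruiz, Nakamura, Greco, Vasquez, Tanaka.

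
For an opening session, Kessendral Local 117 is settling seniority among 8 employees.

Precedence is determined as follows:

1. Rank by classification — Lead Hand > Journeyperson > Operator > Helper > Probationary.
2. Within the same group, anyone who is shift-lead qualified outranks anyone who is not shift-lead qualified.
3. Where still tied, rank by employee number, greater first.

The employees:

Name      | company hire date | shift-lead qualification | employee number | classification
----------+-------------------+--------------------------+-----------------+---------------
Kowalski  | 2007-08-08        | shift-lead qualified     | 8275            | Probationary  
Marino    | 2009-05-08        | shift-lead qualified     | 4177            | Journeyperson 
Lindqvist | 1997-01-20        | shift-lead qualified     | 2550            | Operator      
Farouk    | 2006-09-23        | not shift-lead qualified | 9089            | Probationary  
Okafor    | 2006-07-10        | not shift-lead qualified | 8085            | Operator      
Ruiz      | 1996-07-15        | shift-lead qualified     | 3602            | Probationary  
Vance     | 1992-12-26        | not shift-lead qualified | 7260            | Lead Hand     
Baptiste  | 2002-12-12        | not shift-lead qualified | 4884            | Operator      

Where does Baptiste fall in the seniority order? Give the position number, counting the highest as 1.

5

By classification: Vance (Lead Hand); then Marino (Journeyperson); then Lindqvist, Okafor and Baptiste (Operator); then Kowalski, Ruiz and Farouk (Probationary).
Among Lindqvist, Okafor and Baptiste, shift-lead qualified before not shift-lead qualified: Lindqvist (shift-lead qualified) before Okafor and Baptiste (not shift-lead qualified).
Among Okafor and Baptiste, by employee number (higher first): Okafor (8085) before Baptiste (4884).
Among Kowalski, Ruiz and Farouk, shift-lead qualified before not shift-lead qualified: Kowalski and Ruiz (shift-lead qualified) before Farouk (not shift-lead qualified).
Among Kowalski and Ruiz, by employee number (higher first): Kowalski (8275) before Ruiz (3602).
Order: Vance, Marino, Lindqvist, Okafor, Baptiste, Kowalski, Ruiz, Farouk. So position 5.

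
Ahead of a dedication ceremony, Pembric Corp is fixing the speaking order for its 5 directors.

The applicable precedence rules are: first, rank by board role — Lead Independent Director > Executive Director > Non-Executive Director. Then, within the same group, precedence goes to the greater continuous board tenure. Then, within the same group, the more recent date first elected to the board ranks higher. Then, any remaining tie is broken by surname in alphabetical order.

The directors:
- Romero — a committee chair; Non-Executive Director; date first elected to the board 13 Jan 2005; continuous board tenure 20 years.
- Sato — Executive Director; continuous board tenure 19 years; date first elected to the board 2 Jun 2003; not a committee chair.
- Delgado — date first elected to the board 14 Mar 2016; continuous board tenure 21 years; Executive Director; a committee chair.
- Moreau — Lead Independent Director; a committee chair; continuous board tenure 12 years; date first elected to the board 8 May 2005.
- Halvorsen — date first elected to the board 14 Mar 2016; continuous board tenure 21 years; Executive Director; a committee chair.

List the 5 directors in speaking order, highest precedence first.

By board role: Moreau (Lead Independent Director); then Delgado, Halvorsen and Sato (Executive Director); then Romero (Non-Executive Director).
Among Delgado, Halvorsen and Sato, by continuous board tenure (higher first): Delgado and Halvorsen (21 years) before Sato (19 years).
Delgado and Halvorsen both have date first elected to the board 14 Mar 2016, so the next rule applies.
Among Delgado and Halvorsen, alphabetically by surname: Delgado before Halvorsen.
Full order: Moreau, Delgado, Halvorsen, Sato, Romero.

Moreau, Delgado, Halvorsen, Sato, Romero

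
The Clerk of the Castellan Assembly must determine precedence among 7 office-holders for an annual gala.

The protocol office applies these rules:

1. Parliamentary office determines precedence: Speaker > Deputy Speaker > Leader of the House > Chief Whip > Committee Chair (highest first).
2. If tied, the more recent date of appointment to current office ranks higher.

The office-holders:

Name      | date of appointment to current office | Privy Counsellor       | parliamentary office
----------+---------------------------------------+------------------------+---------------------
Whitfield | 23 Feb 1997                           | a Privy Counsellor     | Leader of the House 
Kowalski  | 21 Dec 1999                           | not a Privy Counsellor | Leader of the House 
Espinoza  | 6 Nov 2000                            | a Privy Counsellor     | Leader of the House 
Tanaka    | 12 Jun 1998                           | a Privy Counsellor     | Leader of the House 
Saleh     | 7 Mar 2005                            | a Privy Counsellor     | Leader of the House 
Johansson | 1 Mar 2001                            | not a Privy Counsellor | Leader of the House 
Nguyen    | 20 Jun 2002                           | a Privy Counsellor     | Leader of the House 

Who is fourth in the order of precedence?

By parliamentary office: Saleh, Nguyen, Johansson, Espinoza, Kowalski, Tanaka and Whitfield (Leader of the House).
Among Saleh, Nguyen, Johansson, Espinoza, Kowalski, Tanaka and Whitfield, by date of appointment to current office (later first): Saleh (7 Mar 2005) before Nguyen (20 Jun 2002) before Johansson (1 Mar 2001) before Espinoza (6 Nov 2000) before Kowalski (21 Dec 1999) before Tanaka (12 Jun 1998) before Whitfield (23 Feb 1997).
Order: Saleh, Nguyen, Johansson, Espinoza, Kowalski, Tanaka, Whitfield.

Espinoza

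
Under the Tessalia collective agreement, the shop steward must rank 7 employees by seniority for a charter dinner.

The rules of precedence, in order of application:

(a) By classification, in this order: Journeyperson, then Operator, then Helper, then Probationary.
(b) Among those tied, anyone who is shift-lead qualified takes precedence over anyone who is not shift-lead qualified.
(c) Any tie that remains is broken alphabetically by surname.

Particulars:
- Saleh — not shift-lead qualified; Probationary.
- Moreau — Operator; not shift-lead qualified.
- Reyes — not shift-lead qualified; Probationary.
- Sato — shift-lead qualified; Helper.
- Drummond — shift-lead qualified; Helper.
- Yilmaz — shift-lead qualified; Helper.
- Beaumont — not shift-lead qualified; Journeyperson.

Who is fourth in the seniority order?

By classification: Beaumont (Journeyperson); then Moreau (Operator); then Drummond, Sato and Yilmaz (Helper); then Reyes and Saleh (Probationary).
Drummond, Sato and Yilmaz are each shift-lead qualified, so the next rule applies.
Among Drummond, Sato and Yilmaz, alphabetically by surname: Drummond before Sato before Yilmaz.
Reyes and Saleh are each not shift-lead qualified, so the next rule applies.
Among Reyes and Saleh, alphabetically by surname: Reyes before Saleh.
Order: Beaumont, Moreau, Drummond, Sato, Yilmaz, Reyes, Saleh.

Sato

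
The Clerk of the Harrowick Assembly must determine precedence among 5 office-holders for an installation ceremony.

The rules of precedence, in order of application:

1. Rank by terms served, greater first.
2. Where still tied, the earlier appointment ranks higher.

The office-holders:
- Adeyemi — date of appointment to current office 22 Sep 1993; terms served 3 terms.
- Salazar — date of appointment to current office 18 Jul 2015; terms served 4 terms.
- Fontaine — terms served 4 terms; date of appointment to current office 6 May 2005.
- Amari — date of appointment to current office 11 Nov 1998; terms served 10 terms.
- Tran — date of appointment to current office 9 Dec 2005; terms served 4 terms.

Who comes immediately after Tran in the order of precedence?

By terms served (higher first): Amari (10 terms); then Fontaine, Tran and Salazar (each 4 terms); then Adeyemi (3 terms).
Among Fontaine, Tran and Salazar, by date of appointment to current office (earlier first): Fontaine (6 May 2005) before Tran (9 Dec 2005) before Salazar (18 Jul 2015).
Order: Amari, Fontaine, Tran, Salazar, Adeyemi.

Salazar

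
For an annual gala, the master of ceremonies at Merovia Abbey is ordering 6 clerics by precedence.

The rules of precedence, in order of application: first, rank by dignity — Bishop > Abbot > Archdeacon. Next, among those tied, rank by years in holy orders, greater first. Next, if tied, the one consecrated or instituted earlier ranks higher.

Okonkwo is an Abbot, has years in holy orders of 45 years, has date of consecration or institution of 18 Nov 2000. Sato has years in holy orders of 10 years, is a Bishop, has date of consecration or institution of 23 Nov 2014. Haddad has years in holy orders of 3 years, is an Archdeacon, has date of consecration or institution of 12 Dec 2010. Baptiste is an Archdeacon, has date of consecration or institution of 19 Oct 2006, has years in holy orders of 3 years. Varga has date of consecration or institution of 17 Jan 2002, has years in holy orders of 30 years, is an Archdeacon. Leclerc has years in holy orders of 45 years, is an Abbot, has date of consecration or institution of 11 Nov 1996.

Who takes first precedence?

Sato

By dignity: Sato (Bishop); then Leclerc and Okonkwo (Abbot); then Varga, Baptiste and Haddad (Archdeacon).
Leclerc and Okonkwo both have years in holy orders 45 years, so the next rule applies.
Among Leclerc and Okonkwo, by date of consecration or institution (earlier first): Leclerc (11 Nov 1996) before Okonkwo (18 Nov 2000).
Among Varga, Baptiste and Haddad, by years in holy orders (higher first): Varga (30 years) before Baptiste and Haddad (3 years).
Among Baptiste and Haddad, by date of consecration or institution (earlier first): Baptiste (19 Oct 2006) before Haddad (12 Dec 2010).
Order: Sato, Leclerc, Okonkwo, Varga, Baptiste, Haddad.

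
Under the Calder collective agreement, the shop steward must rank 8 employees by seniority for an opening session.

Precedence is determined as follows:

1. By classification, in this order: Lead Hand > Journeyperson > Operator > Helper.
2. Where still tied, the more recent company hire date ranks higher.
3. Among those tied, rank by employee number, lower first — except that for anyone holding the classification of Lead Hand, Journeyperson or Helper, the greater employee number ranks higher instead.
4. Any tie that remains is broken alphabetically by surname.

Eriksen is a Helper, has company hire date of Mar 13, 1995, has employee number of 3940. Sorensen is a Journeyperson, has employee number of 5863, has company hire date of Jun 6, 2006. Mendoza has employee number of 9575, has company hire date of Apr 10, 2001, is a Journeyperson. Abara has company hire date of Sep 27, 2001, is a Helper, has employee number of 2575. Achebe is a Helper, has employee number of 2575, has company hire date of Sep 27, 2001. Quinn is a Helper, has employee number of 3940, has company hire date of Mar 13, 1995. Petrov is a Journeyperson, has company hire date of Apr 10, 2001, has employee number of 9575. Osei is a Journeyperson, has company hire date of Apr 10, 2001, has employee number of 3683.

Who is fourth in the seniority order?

By classification: Sorensen, Mendoza, Petrov and Osei (Journeyperson); then Abara, Achebe, Eriksen and Quinn (Helper).
Among Sorensen, Mendoza, Petrov and Osei, by company hire date (later first): Sorensen (Jun 6, 2006) before Mendoza, Petrov and Osei (Apr 10, 2001).
Among Mendoza, Petrov and Osei, by employee number (higher first) (reversed rule for this group): Mendoza and Petrov (9575) before Osei (3683).
Among Mendoza and Petrov, alphabetically by surname: Mendoza before Petrov.
Among Abara, Achebe, Eriksen and Quinn, by company hire date (later first): Abara and Achebe (Sep 27, 2001) before Eriksen and Quinn (Mar 13, 1995).
Abara and Achebe both have employee number 2575, so the next rule applies.
Among Abara and Achebe, alphabetically by surname: Abara before Achebe.
Eriksen and Quinn both have employee number 3940, so the next rule applies.
Among Eriksen and Quinn, alphabetically by surname: Eriksen before Quinn.
Order: Sorensen, Mendoza, Petrov, Osei, Abara, Achebe, Eriksen, Quinn.

Osei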